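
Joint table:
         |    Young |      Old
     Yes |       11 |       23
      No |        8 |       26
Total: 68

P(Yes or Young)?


P(Yes∨Young) = P(Yes) + P(Young) - P(Yes∧Young)
= (34 + 19 - 11)/68 = 42/68 = 21/34

P = 21/34 ≈ 61.76%


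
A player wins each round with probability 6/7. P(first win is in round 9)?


Geometric: P(X=9) = (1-p)^(k-1)×p = (1/7)^8×6/7 = 6/40353607

P(X=9) = 6/40353607 ≈ 0.00%


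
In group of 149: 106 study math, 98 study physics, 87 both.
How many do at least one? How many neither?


|A∪B| = 106+98-87 = 117
Neither = 149-117 = 32

At least one: 117; Neither: 32


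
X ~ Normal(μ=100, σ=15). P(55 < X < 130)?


z₁=(55-100)/15=-3.0, z₂=(130-100)/15=2.0
P = Φ(2.0) - Φ(-3.0) = 0.977250 - 0.001350 = 0.975900 ≈ 0.9759

P(55 < X < 130) ≈ 0.9759


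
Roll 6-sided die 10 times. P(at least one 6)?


P(no 6)^10 = (5/6)^10 = 9765625/60466176
P(≥1) = 1 - 9765625/60466176 = 50700551/60466176

P = 50700551/60466176 ≈ 83.85%


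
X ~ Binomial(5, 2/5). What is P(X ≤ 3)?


P(X ≤ 3) = Σ P(X=i) for i=0..3
P(X=0) = 243/3125
P(X=1) = 162/625
P(X=2) = 216/625
P(X=3) = 144/625
Sum = 2853/3125

P(X ≤ 3) = 2853/3125 ≈ 91.30%


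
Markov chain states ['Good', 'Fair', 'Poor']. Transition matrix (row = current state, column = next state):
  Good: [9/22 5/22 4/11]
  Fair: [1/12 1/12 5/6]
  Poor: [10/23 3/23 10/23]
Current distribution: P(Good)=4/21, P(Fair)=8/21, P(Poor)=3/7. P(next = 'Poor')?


P(next=Poor) = Σᵢ P(now=i)×P(i→Poor)
= 4/21×4/11 + 8/21×5/6 + 3/7×10/23
= 16/231 + 20/63 + 30/161 = 9134/15939

P = 9134/15939 ≈ 0.5731


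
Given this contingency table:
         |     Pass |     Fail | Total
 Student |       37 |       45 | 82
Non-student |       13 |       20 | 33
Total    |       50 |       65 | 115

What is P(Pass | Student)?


P(Pass | Student) = 37/(37+45) = 37/82

P(Pass|Student) = 37/82 ≈ 45.12%


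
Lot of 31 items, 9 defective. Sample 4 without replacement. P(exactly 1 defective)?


Hypergeometric: C(9,1)×C(22,3)/C(31,4)
= 9×1540/31465 = 396/899

P(X=1) = 396/899 ≈ 44.05%


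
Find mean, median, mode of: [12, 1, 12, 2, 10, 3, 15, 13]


Sorted: [1, 2, 3, 10, 12, 12, 13, 15]
Mean = 68/8 = 17/2
Median = 11
Freq: {12: 2, 1: 1, 2: 1, 10: 1, 3: 1, 15: 1, 13: 1}
Mode: [12]

Mean=17/2, Median=11, Mode=12


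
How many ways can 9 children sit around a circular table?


Circular arrangements of 9 distinct objects: fix one position to break rotational symmetry.
(n-1)! = 8! = 40320

40320


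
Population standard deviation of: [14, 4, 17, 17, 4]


Mean = 56/5
  (14-56/5)²=196/25
  (4-56/5)²=1296/25
  (17-56/5)²=841/25
  (17-56/5)²=841/25
  (4-56/5)²=1296/25
Σ(x-μ)² = 894/5
σ² = (894/5)/5 = 894/25

σ = √(894/25) ≈ 5.9800


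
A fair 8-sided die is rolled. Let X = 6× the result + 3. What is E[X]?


E[die] = (1+8)/2 = 9/2
E[X] = 6×9/2 + 3 = 30

E[X] = 30


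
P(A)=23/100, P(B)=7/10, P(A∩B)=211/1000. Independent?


P(A)×P(B) = 161/1000
P(A∩B) = 211/1000
Not equal → NOT independent

No, not independent


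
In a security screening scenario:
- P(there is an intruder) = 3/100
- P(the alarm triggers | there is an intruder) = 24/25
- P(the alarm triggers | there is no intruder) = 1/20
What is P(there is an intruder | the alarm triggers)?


Using Bayes' theorem:
P(A|B) = P(B|A)·P(A) / P(B)

P(the alarm triggers) = 24/25 × 3/100 + 1/20 × 97/100
= 18/625 + 97/2000 = 773/10000

P(there is an intruder|the alarm triggers) = (18/625) / (773/10000) = 288/773

P(there is an intruder|the alarm triggers) = 288/773 ≈ 37.26%


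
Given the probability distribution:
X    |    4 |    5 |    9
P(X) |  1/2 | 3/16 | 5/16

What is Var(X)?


E[X] = 23/4
E[X²] = 38
Var(X) = E[X²] - (E[X])² = 38 - 529/16 = 79/16

Var(X) = 79/16 ≈ 4.9375


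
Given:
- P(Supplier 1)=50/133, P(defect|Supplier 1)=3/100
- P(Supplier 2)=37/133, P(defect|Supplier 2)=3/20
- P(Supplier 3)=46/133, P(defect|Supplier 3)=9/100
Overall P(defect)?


P(B) = Σ P(B|Aᵢ)×P(Aᵢ)
  3/100×50/133 = 3/266
  3/20×37/133 = 111/2660
  9/100×46/133 = 207/6650
Sum = 1119/13300

P(defect) = 1119/13300 ≈ 8.41%


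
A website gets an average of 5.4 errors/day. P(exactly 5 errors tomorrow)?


Poisson(λ=5.4): P(X=5) = e^(-λ)×λ^k/k!
= e^(-5.4) × 5.4^5 / 5!
≈ 0.004516580943 × 4591.65024 / 120 ≈ 0.172821

P(X=5) ≈ 0.172821 ≈ 17.28%


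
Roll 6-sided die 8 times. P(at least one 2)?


P(no 2)^8 = (5/6)^8 = 390625/1679616
P(≥1) = 1 - 390625/1679616 = 1288991/1679616

P = 1288991/1679616 ≈ 76.74%


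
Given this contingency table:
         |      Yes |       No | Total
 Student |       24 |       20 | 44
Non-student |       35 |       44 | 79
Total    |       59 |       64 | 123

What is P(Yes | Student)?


P(Yes | Student) = 24/(24+20) = 24/44 = 6/11

P(Yes|Student) = 6/11 ≈ 54.55%


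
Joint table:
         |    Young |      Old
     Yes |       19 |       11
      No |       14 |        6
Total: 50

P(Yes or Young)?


P(Yes∨Young) = P(Yes) + P(Young) - P(Yes∧Young)
= (30 + 33 - 19)/50 = 44/50 = 22/25

P = 22/25 ≈ 88.00%


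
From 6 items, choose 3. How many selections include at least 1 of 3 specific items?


Complement: C(6,3) - C(3,3) = 20 - 1 = 19

19


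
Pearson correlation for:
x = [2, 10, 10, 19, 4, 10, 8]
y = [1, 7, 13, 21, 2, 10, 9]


n=7, Σx=63, Σy=63, Σxy=781, Σx²=745, Σy²=845
r = (7×781 - 63×63)/√((7×745 - 63²)(7×845 - 63²))
= 1498/√(1246×1946) = 1498/√2424716 ≈ 1498/1557.1500 ≈ 0.9620

r ≈ 0.9620


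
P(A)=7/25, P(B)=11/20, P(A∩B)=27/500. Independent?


P(A)×P(B) = 77/500
P(A∩B) = 27/500
Not equal → NOT independent

No, not independent


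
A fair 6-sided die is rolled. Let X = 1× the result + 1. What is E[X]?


E[die] = (1+6)/2 = 7/2
E[X] = 1×7/2 + 1 = 9/2

E[X] = 9/2


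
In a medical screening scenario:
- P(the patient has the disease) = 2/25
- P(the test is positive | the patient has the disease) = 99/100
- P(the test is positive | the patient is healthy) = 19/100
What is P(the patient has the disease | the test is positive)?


Using Bayes' theorem:
P(A|B) = P(B|A)·P(A) / P(B)

P(the test is positive) = 99/100 × 2/25 + 19/100 × 23/25
= 99/1250 + 437/2500 = 127/500

P(the patient has the disease|the test is positive) = (99/1250) / (127/500) = 198/635

P(the patient has the disease|the test is positive) = 198/635 ≈ 31.18%


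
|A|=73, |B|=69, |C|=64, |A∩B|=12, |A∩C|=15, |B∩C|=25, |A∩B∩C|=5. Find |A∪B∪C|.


|A∪B∪C| = 73+69+64-12-15-25+5 = 159

|A∪B∪C| = 159


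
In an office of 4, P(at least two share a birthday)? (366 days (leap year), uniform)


P(all different) = Π(366-i)/366 for i=0..3
= 0.983689
P(match) = 1 - 0.983689 = 0.016311

P ≈ 0.0163 ≈ 1.63%


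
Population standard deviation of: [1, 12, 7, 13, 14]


Mean = 47/5
  (1-47/5)²=1764/25
  (12-47/5)²=169/25
  (7-47/5)²=144/25
  (13-47/5)²=324/25
  (14-47/5)²=529/25
Σ(x-μ)² = 586/5
σ² = (586/5)/5 = 586/25

σ = √(586/25) ≈ 4.8415


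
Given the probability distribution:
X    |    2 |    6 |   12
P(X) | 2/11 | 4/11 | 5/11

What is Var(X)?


E[X] = 8
E[X²] = 872/11
Var(X) = E[X²] - (E[X])² = 872/11 - 64 = 168/11

Var(X) = 168/11 ≈ 15.2727


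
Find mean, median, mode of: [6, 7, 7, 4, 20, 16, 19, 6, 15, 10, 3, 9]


Sorted: [3, 4, 6, 6, 7, 7, 9, 10, 15, 16, 19, 20]
Mean = 122/12 = 61/6
Median = 8
Freq: {6: 2, 7: 2, 4: 1, 20: 1, 16: 1, 19: 1, 15: 1, 10: 1, 3: 1, 9: 1}
Mode: [6, 7]

Mean=61/6, Median=8, Mode=[6, 7]


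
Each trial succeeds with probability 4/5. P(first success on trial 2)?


Geometric: P(X=2) = (1-p)^(k-1)×p = (1/5)^1×4/5 = 4/25

P(X=2) = 4/25 ≈ 16.00%


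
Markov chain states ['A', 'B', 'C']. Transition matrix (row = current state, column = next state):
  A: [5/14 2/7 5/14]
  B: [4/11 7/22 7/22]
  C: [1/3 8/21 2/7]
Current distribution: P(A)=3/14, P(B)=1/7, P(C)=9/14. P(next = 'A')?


P(next=A) = Σᵢ P(now=i)×P(i→A)
= 3/14×5/14 + 1/7×4/11 + 9/14×1/3
= 15/196 + 4/77 + 3/14 = 739/2156

P = 739/2156 ≈ 0.3428


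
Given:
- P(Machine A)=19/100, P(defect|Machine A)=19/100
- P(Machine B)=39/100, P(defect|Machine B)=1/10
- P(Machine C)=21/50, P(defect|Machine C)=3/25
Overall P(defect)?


P(B) = Σ P(B|Aᵢ)×P(Aᵢ)
  19/100×19/100 = 361/10000
  1/10×39/100 = 39/1000
  3/25×21/50 = 63/1250
Sum = 251/2000

P(defect) = 251/2000 ≈ 12.55%


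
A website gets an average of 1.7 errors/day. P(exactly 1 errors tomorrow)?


Poisson(λ=1.7): P(X=1) = e^(-λ)×λ^k/k!
= e^(-1.7) × 1.7^1 / 1!
≈ 0.1826835241 × 1.7 / 1 ≈ 0.310562

P(X=1) ≈ 0.310562 ≈ 31.06%


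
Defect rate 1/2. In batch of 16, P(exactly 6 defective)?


Binomial: P(X=6) = C(16,6)×p^6×(1-p)^10
= 8008 × 1/64 × 1/1024 = 1001/8192

P(X=6) = 1001/8192 ≈ 12.22%


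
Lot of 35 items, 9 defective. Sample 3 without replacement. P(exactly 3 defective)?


Hypergeometric: C(9,3)×C(26,0)/C(35,3)
= 84×1/6545 = 12/935

P(X=3) = 12/935 ≈ 1.28%


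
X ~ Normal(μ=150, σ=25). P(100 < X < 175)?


z₁=(100-150)/25=-2.0, z₂=(175-150)/25=1.0
P = Φ(1.0) - Φ(-2.0) = 0.841345 - 0.022750 = 0.818595 ≈ 0.8186

P(100 < X < 175) ≈ 0.8186


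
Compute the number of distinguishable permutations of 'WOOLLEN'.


Letters: 7, freq: {'W': 1, 'O': 2, 'L': 2, 'E': 1, 'N': 1}
7!/(1!×2!×2!×1!×1!) = 5040/4 = 1260

1260


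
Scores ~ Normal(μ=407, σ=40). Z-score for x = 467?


z = (x - μ)/σ = (467 - 407)/40 = 1.5

z = 1.5


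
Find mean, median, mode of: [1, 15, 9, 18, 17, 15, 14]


Sorted: [1, 9, 14, 15, 15, 17, 18]
Mean = 89/7
Median = 15
Freq: {1: 1, 15: 2, 9: 1, 18: 1, 17: 1, 14: 1}
Mode: [15]

Mean=89/7, Median=15, Mode=15


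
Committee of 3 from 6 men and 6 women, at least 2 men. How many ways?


Count by #men:
  2M,1W: C(6,2)×C(6,1)=90
  3M,0W: C(6,3)×C(6,0)=20
Total = 110

110


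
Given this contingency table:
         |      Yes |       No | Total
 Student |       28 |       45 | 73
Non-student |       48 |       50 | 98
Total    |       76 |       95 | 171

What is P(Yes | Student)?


P(Yes | Student) = 28/(28+45) = 28/73

P(Yes|Student) = 28/73 ≈ 38.36%


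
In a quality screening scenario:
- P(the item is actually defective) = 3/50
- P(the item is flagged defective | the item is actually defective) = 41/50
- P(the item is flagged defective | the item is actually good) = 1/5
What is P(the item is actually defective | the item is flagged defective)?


Using Bayes' theorem:
P(A|B) = P(B|A)·P(A) / P(B)

P(the item is flagged defective) = 41/50 × 3/50 + 1/5 × 47/50
= 123/2500 + 47/250 = 593/2500

P(the item is actually defective|the item is flagged defective) = (123/2500) / (593/2500) = 123/593

P(the item is actually defective|the item is flagged defective) = 123/593 ≈ 20.74%


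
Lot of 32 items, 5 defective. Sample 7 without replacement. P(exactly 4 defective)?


Hypergeometric: C(5,4)×C(27,3)/C(32,7)
= 5×2925/3365856 = 125/28768

P(X=4) = 125/28768 ≈ 0.43%


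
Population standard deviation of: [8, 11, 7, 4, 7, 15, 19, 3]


Mean = 74/8 = 37/4
  (8-37/4)²=25/16
  (11-37/4)²=49/16
  (7-37/4)²=81/16
  (4-37/4)²=441/16
  (7-37/4)²=81/16
  (15-37/4)²=529/16
  (19-37/4)²=1521/16
  (3-37/4)²=625/16
Σ(x-μ)² = 419/2
σ² = (419/2)/8 = 419/16

σ = √(419/16) ≈ 5.1174


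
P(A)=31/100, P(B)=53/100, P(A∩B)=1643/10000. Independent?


P(A)×P(B) = 1643/10000
P(A∩B) = 1643/10000
Equal ✓ → Independent

Yes, independent


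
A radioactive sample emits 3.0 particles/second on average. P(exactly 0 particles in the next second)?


Poisson(λ=3.0): P(X=0) = e^(-λ)×λ^k/k!
= e^(-3.0) × 3.0^0 / 0!
≈ 0.04978706837 × 1 / 1 ≈ 0.049787

P(X=0) ≈ 0.049787 ≈ 4.98%


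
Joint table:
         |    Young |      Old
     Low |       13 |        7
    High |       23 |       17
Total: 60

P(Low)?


P(Low) = (13+7)/60 = 20/60 = 1/3

P(Low) = 1/3 ≈ 33.33%


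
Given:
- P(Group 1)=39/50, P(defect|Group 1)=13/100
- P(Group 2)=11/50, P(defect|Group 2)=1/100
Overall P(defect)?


P(B) = Σ P(B|Aᵢ)×P(Aᵢ)
  13/100×39/50 = 507/5000
  1/100×11/50 = 11/5000
Sum = 259/2500

P(defect) = 259/2500 ≈ 10.36%


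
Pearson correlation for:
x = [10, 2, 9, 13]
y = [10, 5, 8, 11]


n=4, Σx=34, Σy=34, Σxy=325, Σx²=354, Σy²=310
r = (4×325 - 34×34)/√((4×354 - 34²)(4×310 - 34²))
= 144/√(260×84) = 144/√21840 ≈ 144/147.7836 ≈ 0.9744

r ≈ 0.9744


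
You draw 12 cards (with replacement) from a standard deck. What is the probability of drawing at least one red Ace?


P(not a red Ace) = 50/52 = 25/26
P(none in 12 draws) = (25/26)^12 = 59604644775390625/95428956661682176
P(≥1 red Ace) = 1 - 59604644775390625/95428956661682176 = 35824311886291551/95428956661682176

P = 35824311886291551/95428956661682176 ≈ 37.54%


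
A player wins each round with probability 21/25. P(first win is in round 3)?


Geometric: P(X=3) = (1-p)^(k-1)×p = (4/25)^2×21/25 = 336/15625

P(X=3) = 336/15625 ≈ 2.15%


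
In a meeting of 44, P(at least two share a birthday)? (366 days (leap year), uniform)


P(all different) = Π(366-i)/366 for i=0..43
= 0.067633
P(match) = 1 - 0.067633 = 0.932367

P ≈ 0.9324 ≈ 93.24%


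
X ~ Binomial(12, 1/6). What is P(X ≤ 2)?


P(X ≤ 2) = Σ P(X=i) for i=0..2
P(X=0) = 244140625/2176782336
P(X=1) = 48828125/181398528
P(X=2) = 107421875/362797056
Sum = 1474609375/2176782336

P(X ≤ 2) = 1474609375/2176782336 ≈ 67.74%


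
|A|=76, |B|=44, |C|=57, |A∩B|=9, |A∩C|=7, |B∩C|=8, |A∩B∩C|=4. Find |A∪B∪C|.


|A∪B∪C| = 76+44+57-9-7-8+4 = 157

|A∪B∪C| = 157


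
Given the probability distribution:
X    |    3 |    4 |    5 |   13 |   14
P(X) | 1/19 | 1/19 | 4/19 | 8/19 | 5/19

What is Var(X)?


E[X] = 201/19
E[X²] = 2457/19
Var(X) = E[X²] - (E[X])² = 2457/19 - 40401/361 = 6282/361

Var(X) = 6282/361 ≈ 17.4017


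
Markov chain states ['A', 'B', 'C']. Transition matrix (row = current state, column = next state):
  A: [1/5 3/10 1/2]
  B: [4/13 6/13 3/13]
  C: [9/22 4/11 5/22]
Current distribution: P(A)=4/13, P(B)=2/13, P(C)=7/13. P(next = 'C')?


P(next=C) = Σᵢ P(now=i)×P(i→C)
= 4/13×1/2 + 2/13×3/13 + 7/13×5/22
= 2/13 + 6/169 + 35/286 = 1159/3718

P = 1159/3718 ≈ 0.3117


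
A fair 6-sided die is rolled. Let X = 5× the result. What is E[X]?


E[die] = (1+6)/2 = 7/2
E[X] = 5 × 7/2 = 35/2

E[X] = 35/2


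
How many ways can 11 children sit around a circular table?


Circular arrangements of 11 distinct objects: fix one position to break rotational symmetry.
(n-1)! = 10! = 3628800

3628800


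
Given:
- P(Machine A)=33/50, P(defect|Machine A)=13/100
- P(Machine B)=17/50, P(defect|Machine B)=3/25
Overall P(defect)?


P(B) = Σ P(B|Aᵢ)×P(Aᵢ)
  13/100×33/50 = 429/5000
  3/25×17/50 = 51/1250
Sum = 633/5000

P(defect) = 633/5000 ≈ 12.66%


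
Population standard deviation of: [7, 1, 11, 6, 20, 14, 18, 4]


Mean = 81/8
  (7-81/8)²=625/64
  (1-81/8)²=5329/64
  (11-81/8)²=49/64
  (6-81/8)²=1089/64
  (20-81/8)²=6241/64
  (14-81/8)²=961/64
  (18-81/8)²=3969/64
  (4-81/8)²=2401/64
Σ(x-μ)² = 2583/8
σ² = (2583/8)/8 = 2583/64

σ = √(2583/64) ≈ 6.3529


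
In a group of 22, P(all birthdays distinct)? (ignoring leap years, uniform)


P(all different) = Π(365-i)/365 for i=0..21
= (365/365)×(364/365)×...×(344/365)
= 0.524305

P ≈ 0.5243 ≈ 52.43%


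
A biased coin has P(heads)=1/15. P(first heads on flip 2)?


Geometric: P(X=2) = (1-p)^(k-1)×p = (14/15)^1×1/15 = 14/225

P(X=2) = 14/225 ≈ 6.22%


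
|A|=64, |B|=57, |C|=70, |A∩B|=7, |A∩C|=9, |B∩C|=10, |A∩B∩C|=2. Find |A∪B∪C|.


|A∪B∪C| = 64+57+70-7-9-10+2 = 167

|A∪B∪C| = 167


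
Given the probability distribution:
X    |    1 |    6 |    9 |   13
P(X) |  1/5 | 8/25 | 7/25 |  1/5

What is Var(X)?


E[X] = 181/25
E[X²] = 341/5
Var(X) = E[X²] - (E[X])² = 341/5 - 32761/625 = 9864/625

Var(X) = 9864/625 ≈ 15.7824


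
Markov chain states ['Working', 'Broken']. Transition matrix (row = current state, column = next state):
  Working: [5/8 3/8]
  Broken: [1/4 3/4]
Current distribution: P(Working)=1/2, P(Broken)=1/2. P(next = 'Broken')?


P(next=Broken) = Σᵢ P(now=i)×P(i→Broken)
= 1/2×3/8 + 1/2×3/4
= 3/16 + 3/8 = 9/16

P = 9/16 ≈ 0.5625


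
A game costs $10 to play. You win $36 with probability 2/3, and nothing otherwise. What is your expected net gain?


E[gain] = (36-10)×2/3 + (-10)×1/3
= 52/3 - 10/3 = 14

Expected net gain = $14 ≈ $14.00


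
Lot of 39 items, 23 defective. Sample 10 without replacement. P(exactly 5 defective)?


Hypergeometric: C(23,5)×C(16,5)/C(39,10)
= 33649×4368/635745396 = 4508/19499

P(X=5) = 4508/19499 ≈ 23.12%


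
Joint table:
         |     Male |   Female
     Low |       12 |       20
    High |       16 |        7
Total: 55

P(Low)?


P(Low) = (12+20)/55 = 32/55

P(Low) = 32/55 ≈ 58.18%


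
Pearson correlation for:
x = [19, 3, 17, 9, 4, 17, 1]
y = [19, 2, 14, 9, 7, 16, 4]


n=7, Σx=70, Σy=71, Σxy=990, Σx²=1046, Σy²=963
r = (7×990 - 70×71)/√((7×1046 - 70²)(7×963 - 71²))
= 1960/√(2422×1700) = 1960/√4117400 ≈ 1960/2029.1377 ≈ 0.9659

r ≈ 0.9659


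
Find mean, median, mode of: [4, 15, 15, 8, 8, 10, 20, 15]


Sorted: [4, 8, 8, 10, 15, 15, 15, 20]
Mean = 95/8
Median = 25/2
Freq: {4: 1, 15: 3, 8: 2, 10: 1, 20: 1}
Mode: [15]

Mean=95/8, Median=25/2, Mode=15


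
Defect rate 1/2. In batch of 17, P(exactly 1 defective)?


Binomial: P(X=1) = C(17,1)×p^1×(1-p)^16
= 17 × 1/2 × 1/65536 = 17/131072

P(X=1) = 17/131072 ≈ 0.01%


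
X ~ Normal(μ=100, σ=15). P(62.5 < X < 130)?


z₁=(62.5-100)/15=-2.5, z₂=(130-100)/15=2.0
P = Φ(2.0) - Φ(-2.5) = 0.977250 - 0.006210 = 0.971040 ≈ 0.9710

P(62.5 < X < 130) ≈ 0.9710


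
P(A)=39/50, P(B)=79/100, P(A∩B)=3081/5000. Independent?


P(A)×P(B) = 3081/5000
P(A∩B) = 3081/5000
Equal ✓ → Independent

Yes, independent


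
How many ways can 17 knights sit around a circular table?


Circular arrangements of 17 distinct objects: fix one position to break rotational symmetry.
(n-1)! = 16! = 20922789888000

20922789888000


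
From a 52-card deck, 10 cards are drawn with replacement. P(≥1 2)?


P(not a 2) = 48/52 = 12/13
P(none in 10 draws) = (12/13)^10 = 61917364224/137858491849
P(≥1 2) = 1 - 61917364224/137858491849 = 75941127625/137858491849

P = 75941127625/137858491849 ≈ 55.09%


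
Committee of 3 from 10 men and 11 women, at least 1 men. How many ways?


Count by #men:
  1M,2W: C(10,1)×C(11,2)=550
  2M,1W: C(10,2)×C(11,1)=495
  3M,0W: C(10,3)×C(11,0)=120
Total = 1165

1165


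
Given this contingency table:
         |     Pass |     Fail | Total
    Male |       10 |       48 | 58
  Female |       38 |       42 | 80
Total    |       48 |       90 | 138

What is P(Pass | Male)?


P(Pass | Male) = 10/(10+48) = 10/58 = 5/29

P(Pass|Male) = 5/29 ≈ 17.24%


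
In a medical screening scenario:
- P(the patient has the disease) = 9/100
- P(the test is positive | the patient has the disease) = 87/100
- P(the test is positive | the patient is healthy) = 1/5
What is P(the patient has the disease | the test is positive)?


Using Bayes' theorem:
P(A|B) = P(B|A)·P(A) / P(B)

P(the test is positive) = 87/100 × 9/100 + 1/5 × 91/100
= 783/10000 + 91/500 = 2603/10000

P(the patient has the disease|the test is positive) = (783/10000) / (2603/10000) = 783/2603

P(the patient has the disease|the test is positive) = 783/2603 ≈ 30.08%


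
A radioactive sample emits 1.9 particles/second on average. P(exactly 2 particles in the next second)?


Poisson(λ=1.9): P(X=2) = e^(-λ)×λ^k/k!
= e^(-1.9) × 1.9^2 / 2!
≈ 0.1495686192 × 3.61 / 2 ≈ 0.269971

P(X=2) ≈ 0.269971 ≈ 27.00%


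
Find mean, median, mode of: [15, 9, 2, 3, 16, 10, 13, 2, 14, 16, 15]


Sorted: [2, 2, 3, 9, 10, 13, 14, 15, 15, 16, 16]
Mean = 115/11
Median = 13
Freq: {15: 2, 9: 1, 2: 2, 3: 1, 16: 2, 10: 1, 13: 1, 14: 1}
Mode: [2, 15, 16]

Mean=115/11, Median=13, Mode=[2, 15, 16]


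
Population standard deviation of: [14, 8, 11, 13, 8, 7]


Mean = 61/6
  (14-61/6)²=529/36
  (8-61/6)²=169/36
  (11-61/6)²=25/36
  (13-61/6)²=289/36
  (8-61/6)²=169/36
  (7-61/6)²=361/36
Σ(x-μ)² = 257/6
σ² = (257/6)/6 = 257/36

σ = √(257/36) ≈ 2.6719


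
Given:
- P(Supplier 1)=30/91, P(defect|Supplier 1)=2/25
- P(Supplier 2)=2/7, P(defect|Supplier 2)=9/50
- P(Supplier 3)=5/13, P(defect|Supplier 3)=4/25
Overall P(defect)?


P(B) = Σ P(B|Aᵢ)×P(Aᵢ)
  2/25×30/91 = 12/455
  9/50×2/7 = 9/175
  4/25×5/13 = 4/65
Sum = 317/2275

P(defect) = 317/2275 ≈ 13.93%


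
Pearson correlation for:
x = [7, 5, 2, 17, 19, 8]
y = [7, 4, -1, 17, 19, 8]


n=6, Σx=58, Σy=54, Σxy=781, Σx²=792, Σy²=780
r = (6×781 - 58×54)/√((6×792 - 58²)(6×780 - 54²))
= 1554/√(1388×1764) = 1554/√2448432 ≈ 1554/1564.7466 ≈ 0.9931

r ≈ 0.9931


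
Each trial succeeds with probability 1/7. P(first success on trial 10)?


Geometric: P(X=10) = (1-p)^(k-1)×p = (6/7)^9×1/7 = 10077696/282475249

P(X=10) = 10077696/282475249 ≈ 3.57%


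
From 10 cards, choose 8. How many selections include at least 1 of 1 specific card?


Complement: C(10,8) - C(9,8) = 45 - 9 = 36

36


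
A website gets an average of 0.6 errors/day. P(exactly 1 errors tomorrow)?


Poisson(λ=0.6): P(X=1) = e^(-λ)×λ^k/k!
= e^(-0.6) × 0.6^1 / 1!
≈ 0.5488116361 × 0.6 / 1 ≈ 0.329287

P(X=1) ≈ 0.329287 ≈ 32.93%


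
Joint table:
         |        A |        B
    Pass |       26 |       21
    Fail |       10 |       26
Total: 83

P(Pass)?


P(Pass) = (26+21)/83 = 47/83

P(Pass) = 47/83 ≈ 56.63%


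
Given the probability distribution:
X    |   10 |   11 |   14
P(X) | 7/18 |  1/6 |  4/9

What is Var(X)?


E[X] = 215/18
E[X²] = 877/6
Var(X) = E[X²] - (E[X])² = 877/6 - 46225/324 = 1133/324

Var(X) = 1133/324 ≈ 3.4969


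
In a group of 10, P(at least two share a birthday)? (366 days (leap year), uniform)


P(all different) = Π(366-i)/366 for i=0..9
= 0.883355
P(match) = 1 - 0.883355 = 0.116645

P ≈ 0.1166 ≈ 11.66%


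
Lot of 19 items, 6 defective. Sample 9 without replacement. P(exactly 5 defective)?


Hypergeometric: C(6,5)×C(13,4)/C(19,9)
= 6×715/92378 = 15/323

P(X=5) = 15/323 ≈ 4.64%


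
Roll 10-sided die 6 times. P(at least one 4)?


P(no 4)^6 = (9/10)^6 = 531441/1000000
P(≥1) = 1 - 531441/1000000 = 468559/1000000

P = 468559/1000000 ≈ 46.86%


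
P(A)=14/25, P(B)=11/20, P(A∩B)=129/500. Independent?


P(A)×P(B) = 77/250
P(A∩B) = 129/500
Not equal → NOT independent

No, not independent


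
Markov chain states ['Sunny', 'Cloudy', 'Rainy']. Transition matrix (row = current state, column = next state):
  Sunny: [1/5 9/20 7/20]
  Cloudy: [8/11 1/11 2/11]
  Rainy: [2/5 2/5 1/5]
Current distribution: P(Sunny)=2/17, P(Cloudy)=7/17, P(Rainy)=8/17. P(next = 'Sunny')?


P(next=Sunny) = Σᵢ P(now=i)×P(i→Sunny)
= 2/17×1/5 + 7/17×8/11 + 8/17×2/5
= 2/85 + 56/187 + 16/85 = 478/935

P = 478/935 ≈ 0.5112


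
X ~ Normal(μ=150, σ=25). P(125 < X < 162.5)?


z₁=(125-150)/25=-1.0, z₂=(162.5-150)/25=0.5
P = Φ(0.5) - Φ(-1.0) = 0.691462 - 0.158655 = 0.532807 ≈ 0.5328

P(125 < X < 162.5) ≈ 0.5328


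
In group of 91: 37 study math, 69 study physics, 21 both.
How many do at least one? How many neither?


|A∪B| = 37+69-21 = 85
Neither = 91-85 = 6

At least one: 85; Neither: 6


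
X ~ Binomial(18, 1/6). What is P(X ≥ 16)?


P(X ≥ 16) = Σ P(X=i) for i=16..18
P(X=16) = 425/11284439629824
P(X=17) = 5/5642219814912
P(X=18) = 1/101559956668416
Sum = 979/25389989167104

P(X ≥ 16) = 979/25389989167104 ≈ 0.00%


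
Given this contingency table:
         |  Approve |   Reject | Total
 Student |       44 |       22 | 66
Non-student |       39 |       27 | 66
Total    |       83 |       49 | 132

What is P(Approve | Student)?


P(Approve | Student) = 44/(44+22) = 44/66 = 2/3

P(Approve|Student) = 2/3 ≈ 66.67%


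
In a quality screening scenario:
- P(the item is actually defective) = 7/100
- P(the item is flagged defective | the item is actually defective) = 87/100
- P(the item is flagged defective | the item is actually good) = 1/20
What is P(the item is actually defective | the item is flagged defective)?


Using Bayes' theorem:
P(A|B) = P(B|A)·P(A) / P(B)

P(the item is flagged defective) = 87/100 × 7/100 + 1/20 × 93/100
= 609/10000 + 93/2000 = 537/5000

P(the item is actually defective|the item is flagged defective) = (609/10000) / (537/5000) = 203/358

P(the item is actually defective|the item is flagged defective) = 203/358 ≈ 56.70%


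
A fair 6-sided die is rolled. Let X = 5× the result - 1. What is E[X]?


E[die] = (1+6)/2 = 7/2
E[X] = 5×7/2 - 1 = 33/2

E[X] = 33/2


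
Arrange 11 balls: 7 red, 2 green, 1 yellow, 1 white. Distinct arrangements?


11!/(7!×2!×1!×1!) = 3960

3960


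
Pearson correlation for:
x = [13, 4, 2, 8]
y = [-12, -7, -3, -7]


n=4, Σx=27, Σy=-29, Σxy=-246, Σx²=253, Σy²=251
r = (4×(-246) - 27×(-29))/√((4×253 - 27²)(4×251 - (-29)²))
= -201/√(283×163) = -201/√46129 ≈ -201/214.7766 ≈ -0.9359

r ≈ -0.9359


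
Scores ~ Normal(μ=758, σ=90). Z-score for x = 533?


z = (x - μ)/σ = (533 - 758)/90 = -2.5

z = -2.5


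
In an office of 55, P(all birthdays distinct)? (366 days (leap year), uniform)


P(all different) = Π(366-i)/366 for i=0..54
= (366/366)×(365/366)×...×(312/366)
= 0.013909

P ≈ 0.0139 ≈ 1.39%


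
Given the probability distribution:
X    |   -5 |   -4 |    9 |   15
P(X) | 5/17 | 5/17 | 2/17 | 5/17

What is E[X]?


E[X] = Σ x·P(X=x)
= (-5)×(5/17) + (-4)×(5/17) + (9)×(2/17) + (15)×(5/17)
= 48/17

E[X] = 48/17


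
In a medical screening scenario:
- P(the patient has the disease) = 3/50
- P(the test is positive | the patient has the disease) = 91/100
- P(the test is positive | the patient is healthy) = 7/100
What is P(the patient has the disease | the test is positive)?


Using Bayes' theorem:
P(A|B) = P(B|A)·P(A) / P(B)

P(the test is positive) = 91/100 × 3/50 + 7/100 × 47/50
= 273/5000 + 329/5000 = 301/2500

P(the patient has the disease|the test is positive) = (273/5000) / (301/2500) = 39/86

P(the patient has the disease|the test is positive) = 39/86 ≈ 45.35%


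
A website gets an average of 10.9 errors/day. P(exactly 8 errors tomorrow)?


Poisson(λ=10.9): P(X=8) = e^(-λ)×λ^k/k!
= e^(-10.9) × 10.9^8 / 8!
≈ 1.8458234e-05 × 199256264.169 / 40320 ≈ 0.091218

P(X=8) ≈ 0.091218 ≈ 9.12%


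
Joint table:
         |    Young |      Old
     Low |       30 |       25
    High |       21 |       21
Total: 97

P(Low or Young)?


P(Low∨Young) = P(Low) + P(Young) - P(Low∧Young)
= (55 + 51 - 30)/97 = 76/97

P = 76/97 ≈ 78.35%


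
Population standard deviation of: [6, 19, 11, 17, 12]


Mean = 65/5 = 13
  (6-13)²=49
  (19-13)²=36
  (11-13)²=4
  (17-13)²=16
  (12-13)²=1
Σ(x-μ)² = 106
σ² = 106/5

σ = √(106/5) ≈ 4.6043


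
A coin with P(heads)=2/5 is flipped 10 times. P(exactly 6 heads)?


Binomial: P(X=6) = C(10,6)×p^6×(1-p)^4
= 210 × 64/15625 × 81/625 = 217728/1953125

P(X=6) = 217728/1953125 ≈ 11.15%


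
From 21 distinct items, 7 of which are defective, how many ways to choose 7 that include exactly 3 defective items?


Choose 3 of the 7 defective items and 4 of the other 14 items:
C(7,3)×C(14,4) = 35×1001 = 35035

35035


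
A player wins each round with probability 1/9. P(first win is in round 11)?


Geometric: P(X=11) = (1-p)^(k-1)×p = (8/9)^10×1/9 = 1073741824/31381059609

P(X=11) = 1073741824/31381059609 ≈ 3.42%


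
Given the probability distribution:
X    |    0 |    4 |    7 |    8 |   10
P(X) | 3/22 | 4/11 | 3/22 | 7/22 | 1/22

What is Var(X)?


E[X] = 119/22
E[X²] = 823/22
Var(X) = E[X²] - (E[X])² = 823/22 - 14161/484 = 3945/484

Var(X) = 3945/484 ≈ 8.1508


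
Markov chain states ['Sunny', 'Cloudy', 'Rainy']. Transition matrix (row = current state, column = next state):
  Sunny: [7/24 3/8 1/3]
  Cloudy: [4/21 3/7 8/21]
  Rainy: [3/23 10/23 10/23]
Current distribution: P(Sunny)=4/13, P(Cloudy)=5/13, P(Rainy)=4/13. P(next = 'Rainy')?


P(next=Rainy) = Σᵢ P(now=i)×P(i→Rainy)
= 4/13×1/3 + 5/13×8/21 + 4/13×10/23
= 4/39 + 40/273 + 40/299 = 2404/6279

P = 2404/6279 ≈ 0.3829


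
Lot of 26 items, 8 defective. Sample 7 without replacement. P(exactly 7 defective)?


Hypergeometric: C(8,7)×C(18,0)/C(26,7)
= 8×1/657800 = 1/82225

P(X=7) = 1/82225 ≈ 0.00%


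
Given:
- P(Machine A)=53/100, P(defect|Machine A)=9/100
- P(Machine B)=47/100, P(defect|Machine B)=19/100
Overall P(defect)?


P(B) = Σ P(B|Aᵢ)×P(Aᵢ)
  9/100×53/100 = 477/10000
  19/100×47/100 = 893/10000
Sum = 137/1000

P(defect) = 137/1000 ≈ 13.70%


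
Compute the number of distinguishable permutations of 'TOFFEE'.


Letters: 6, freq: {'T': 1, 'O': 1, 'F': 2, 'E': 2}
6!/(1!×1!×2!×2!) = 720/4 = 180

180


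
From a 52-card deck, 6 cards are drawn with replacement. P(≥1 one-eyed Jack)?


P(not a one-eyed Jack) = 50/52 = 25/26
P(none in 6 draws) = (25/26)^6 = 244140625/308915776
P(≥1 one-eyed Jack) = 1 - 244140625/308915776 = 64775151/308915776

P = 64775151/308915776 ≈ 20.97%


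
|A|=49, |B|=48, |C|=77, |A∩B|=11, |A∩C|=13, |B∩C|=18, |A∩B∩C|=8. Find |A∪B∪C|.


|A∪B∪C| = 49+48+77-11-13-18+8 = 140

|A∪B∪C| = 140


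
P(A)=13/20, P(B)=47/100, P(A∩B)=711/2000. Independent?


P(A)×P(B) = 611/2000
P(A∩B) = 711/2000
Not equal → NOT independent

No, not independent


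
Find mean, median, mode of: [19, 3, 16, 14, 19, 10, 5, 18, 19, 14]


Sorted: [3, 5, 10, 14, 14, 16, 18, 19, 19, 19]
Mean = 137/10
Median = 15
Freq: {19: 3, 3: 1, 16: 1, 14: 2, 10: 1, 5: 1, 18: 1}
Mode: [19]

Mean=137/10, Median=15, Mode=19


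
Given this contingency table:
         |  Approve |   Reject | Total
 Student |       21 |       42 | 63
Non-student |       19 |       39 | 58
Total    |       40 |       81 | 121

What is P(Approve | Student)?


P(Approve | Student) = 21/(21+42) = 21/63 = 1/3

P(Approve|Student) = 1/3 ≈ 33.33%


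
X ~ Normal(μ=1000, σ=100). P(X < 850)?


z = (850-1000)/100 = -1.5
P(Z < -1.5) = 0.0668

P(X < 850) ≈ 0.0668


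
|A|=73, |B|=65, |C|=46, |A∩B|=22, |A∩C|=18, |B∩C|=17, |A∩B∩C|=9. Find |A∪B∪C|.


|A∪B∪C| = 73+65+46-22-18-17+9 = 136

|A∪B∪C| = 136


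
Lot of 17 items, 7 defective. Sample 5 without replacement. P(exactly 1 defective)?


Hypergeometric: C(7,1)×C(10,4)/C(17,5)
= 7×210/6188 = 105/442

P(X=1) = 105/442 ≈ 23.76%


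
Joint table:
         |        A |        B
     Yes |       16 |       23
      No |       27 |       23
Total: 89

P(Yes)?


P(Yes) = (16+23)/89 = 39/89

P(Yes) = 39/89 ≈ 43.82%


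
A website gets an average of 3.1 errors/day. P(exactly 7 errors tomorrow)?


Poisson(λ=3.1): P(X=7) = e^(-λ)×λ^k/k!
= e^(-3.1) × 3.1^7 / 7!
≈ 0.04504920239 × 2751.2614111 / 5040 ≈ 0.024592

P(X=7) ≈ 0.024592 ≈ 2.46%


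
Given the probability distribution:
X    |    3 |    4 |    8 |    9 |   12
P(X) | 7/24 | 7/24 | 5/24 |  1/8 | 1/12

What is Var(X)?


E[X] = 35/6
E[X²] = 171/4
Var(X) = E[X²] - (E[X])² = 171/4 - 1225/36 = 157/18

Var(X) = 157/18 ≈ 8.7222


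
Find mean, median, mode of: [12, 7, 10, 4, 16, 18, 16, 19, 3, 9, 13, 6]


Sorted: [3, 4, 6, 7, 9, 10, 12, 13, 16, 16, 18, 19]
Mean = 133/12
Median = 11
Freq: {12: 1, 7: 1, 10: 1, 4: 1, 16: 2, 18: 1, 19: 1, 3: 1, 9: 1, 13: 1, 6: 1}
Mode: [16]

Mean=133/12, Median=11, Mode=16


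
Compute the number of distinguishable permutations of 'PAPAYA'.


Letters: 6, freq: {'P': 2, 'A': 3, 'Y': 1}
6!/(2!×3!×1!) = 720/12 = 60

60


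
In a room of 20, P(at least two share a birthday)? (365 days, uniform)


P(all different) = Π(365-i)/365 for i=0..19
= 0.588562
P(match) = 1 - 0.588562 = 0.411438

P ≈ 0.4114 ≈ 41.14%


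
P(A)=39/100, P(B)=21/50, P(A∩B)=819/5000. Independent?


P(A)×P(B) = 819/5000
P(A∩B) = 819/5000
Equal ✓ → Independent

Yes, independent


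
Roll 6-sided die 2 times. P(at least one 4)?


P(no 4)^2 = (5/6)^2 = 25/36
P(≥1) = 1 - 25/36 = 11/36

P = 11/36 ≈ 30.56%


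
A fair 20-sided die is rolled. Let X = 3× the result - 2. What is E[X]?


E[die] = (1+20)/2 = 21/2
E[X] = 3×21/2 - 2 = 59/2

E[X] = 59/2


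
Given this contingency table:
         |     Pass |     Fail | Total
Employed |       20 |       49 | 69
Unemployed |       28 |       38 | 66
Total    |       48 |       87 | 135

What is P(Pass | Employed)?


P(Pass | Employed) = 20/(20+49) = 20/69

P(Pass|Employed) = 20/69 ≈ 28.99%


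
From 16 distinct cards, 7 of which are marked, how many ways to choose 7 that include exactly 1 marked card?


Choose 1 of the 7 marked cards and 6 of the other 9 cards:
C(7,1)×C(9,6) = 7×84 = 588

588


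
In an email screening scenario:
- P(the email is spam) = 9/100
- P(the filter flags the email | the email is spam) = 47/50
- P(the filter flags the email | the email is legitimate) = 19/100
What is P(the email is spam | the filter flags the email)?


Using Bayes' theorem:
P(A|B) = P(B|A)·P(A) / P(B)

P(the filter flags the email) = 47/50 × 9/100 + 19/100 × 91/100
= 423/5000 + 1729/10000 = 103/400

P(the email is spam|the filter flags the email) = (423/5000) / (103/400) = 846/2575

P(the email is spam|the filter flags the email) = 846/2575 ≈ 32.85%


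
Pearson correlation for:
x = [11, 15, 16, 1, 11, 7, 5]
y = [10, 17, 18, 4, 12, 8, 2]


n=7, Σx=66, Σy=71, Σxy=855, Σx²=798, Σy²=941
r = (7×855 - 66×71)/√((7×798 - 66²)(7×941 - 71²))
= 1299/√(1230×1546) = 1299/√1901580 ≈ 1299/1378.9779 ≈ 0.9420

r ≈ 0.9420


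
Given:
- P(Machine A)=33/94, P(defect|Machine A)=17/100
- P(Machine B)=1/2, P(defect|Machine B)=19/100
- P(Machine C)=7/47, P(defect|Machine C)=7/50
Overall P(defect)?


P(B) = Σ P(B|Aᵢ)×P(Aᵢ)
  17/100×33/94 = 561/9400
  19/100×1/2 = 19/200
  7/50×7/47 = 49/2350
Sum = 33/188

P(defect) = 33/188 ≈ 17.55%


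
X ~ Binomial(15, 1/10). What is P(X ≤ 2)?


P(X ≤ 2) = Σ P(X=i) for i=0..2
P(X=0) = 205891132094649/1000000000000000
P(X=1) = 68630377364883/200000000000000
P(X=2) = 53379182394909/200000000000000
Sum = 815938930893609/1000000000000000

P(X ≤ 2) = 815938930893609/1000000000000000 ≈ 81.59%


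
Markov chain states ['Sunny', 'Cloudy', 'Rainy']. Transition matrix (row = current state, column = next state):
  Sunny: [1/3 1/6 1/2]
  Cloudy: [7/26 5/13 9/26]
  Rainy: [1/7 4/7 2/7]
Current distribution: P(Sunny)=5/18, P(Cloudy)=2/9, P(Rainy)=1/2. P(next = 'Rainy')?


P(next=Rainy) = Σᵢ P(now=i)×P(i→Rainy)
= 5/18×1/2 + 2/9×9/26 + 1/2×2/7
= 5/36 + 1/13 + 1/7 = 1175/3276

P = 1175/3276 ≈ 0.3587


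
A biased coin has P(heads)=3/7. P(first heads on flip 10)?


Geometric: P(X=10) = (1-p)^(k-1)×p = (4/7)^9×3/7 = 786432/282475249

P(X=10) = 786432/282475249 ≈ 0.28%


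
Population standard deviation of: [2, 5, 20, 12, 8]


Mean = 47/5
  (2-47/5)²=1369/25
  (5-47/5)²=484/25
  (20-47/5)²=2809/25
  (12-47/5)²=169/25
  (8-47/5)²=49/25
Σ(x-μ)² = 976/5
σ² = (976/5)/5 = 976/25

σ = √(976/25) ≈ 6.2482


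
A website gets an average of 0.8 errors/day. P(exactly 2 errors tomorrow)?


Poisson(λ=0.8): P(X=2) = e^(-λ)×λ^k/k!
= e^(-0.8) × 0.8^2 / 2!
≈ 0.4493289641 × 0.64 / 2 ≈ 0.143785

P(X=2) ≈ 0.143785 ≈ 14.38%


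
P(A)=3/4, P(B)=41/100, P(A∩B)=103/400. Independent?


P(A)×P(B) = 123/400
P(A∩B) = 103/400
Not equal → NOT independent

No, not independent


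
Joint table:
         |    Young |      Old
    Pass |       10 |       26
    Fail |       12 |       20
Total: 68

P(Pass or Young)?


P(Pass∨Young) = P(Pass) + P(Young) - P(Pass∧Young)
= (36 + 22 - 10)/68 = 48/68 = 12/17

P = 12/17 ≈ 70.59%


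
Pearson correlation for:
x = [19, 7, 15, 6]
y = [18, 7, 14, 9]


n=4, Σx=47, Σy=48, Σxy=655, Σx²=671, Σy²=650
r = (4×655 - 47×48)/√((4×671 - 47²)(4×650 - 48²))
= 364/√(475×296) = 364/√140600 ≈ 364/374.9667 ≈ 0.9708

r ≈ 0.9708


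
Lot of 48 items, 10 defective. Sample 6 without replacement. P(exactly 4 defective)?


Hypergeometric: C(10,4)×C(38,2)/C(48,6)
= 210×703/12271512 = 24605/2045252

P(X=4) = 24605/2045252 ≈ 1.20%


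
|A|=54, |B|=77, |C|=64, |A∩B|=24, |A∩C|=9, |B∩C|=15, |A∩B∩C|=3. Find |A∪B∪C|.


|A∪B∪C| = 54+77+64-24-9-15+3 = 150

|A∪B∪C| = 150


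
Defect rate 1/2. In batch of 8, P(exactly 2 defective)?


Binomial: P(X=2) = C(8,2)×p^2×(1-p)^6
= 28 × 1/4 × 1/64 = 7/64

P(X=2) = 7/64 ≈ 10.94%


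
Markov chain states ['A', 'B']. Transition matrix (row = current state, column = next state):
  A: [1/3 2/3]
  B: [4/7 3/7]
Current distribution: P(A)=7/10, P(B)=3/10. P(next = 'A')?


P(next=A) = Σᵢ P(now=i)×P(i→A)
= 7/10×1/3 + 3/10×4/7
= 7/30 + 6/35 = 17/42

P = 17/42 ≈ 0.4048


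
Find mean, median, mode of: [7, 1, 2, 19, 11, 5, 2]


Sorted: [1, 2, 2, 5, 7, 11, 19]
Mean = 47/7
Median = 5
Freq: {7: 1, 1: 1, 2: 2, 19: 1, 11: 1, 5: 1}
Mode: [2]

Mean=47/7, Median=5, Mode=2


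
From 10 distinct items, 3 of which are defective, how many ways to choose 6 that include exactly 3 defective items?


Choose 3 of the 3 defective items and 3 of the other 7 items:
C(3,3)×C(7,3) = 1×35 = 35

35


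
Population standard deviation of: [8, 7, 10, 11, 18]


Mean = 54/5
  (8-54/5)²=196/25
  (7-54/5)²=361/25
  (10-54/5)²=16/25
  (11-54/5)²=1/25
  (18-54/5)²=1296/25
Σ(x-μ)² = 374/5
σ² = (374/5)/5 = 374/25

σ = √(374/25) ≈ 3.8678


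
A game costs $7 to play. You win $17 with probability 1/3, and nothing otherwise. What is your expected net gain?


E[gain] = (17-7)×1/3 + (-7)×2/3
= 10/3 - 14/3 = -4/3

Expected net gain = $-4/3 ≈ $-1.33


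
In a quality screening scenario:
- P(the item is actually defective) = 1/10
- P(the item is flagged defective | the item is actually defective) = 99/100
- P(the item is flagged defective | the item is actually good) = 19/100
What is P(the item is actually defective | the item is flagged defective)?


Using Bayes' theorem:
P(A|B) = P(B|A)·P(A) / P(B)

P(the item is flagged defective) = 99/100 × 1/10 + 19/100 × 9/10
= 99/1000 + 171/1000 = 27/100

P(the item is actually defective|the item is flagged defective) = (99/1000) / (27/100) = 11/30

P(the item is actually defective|the item is flagged defective) = 11/30 ≈ 36.67%


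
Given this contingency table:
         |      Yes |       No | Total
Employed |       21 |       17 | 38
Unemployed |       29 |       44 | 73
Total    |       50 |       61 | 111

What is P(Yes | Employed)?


P(Yes | Employed) = 21/(21+17) = 21/38

P(Yes|Employed) = 21/38 ≈ 55.26%


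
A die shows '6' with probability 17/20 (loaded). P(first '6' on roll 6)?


Geometric: P(X=6) = (1-p)^(k-1)×p = (3/20)^5×17/20 = 4131/64000000

P(X=6) = 4131/64000000 ≈ 0.01%


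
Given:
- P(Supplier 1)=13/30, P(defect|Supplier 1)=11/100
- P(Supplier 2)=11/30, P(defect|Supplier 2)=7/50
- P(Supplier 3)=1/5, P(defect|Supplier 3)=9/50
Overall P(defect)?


P(B) = Σ P(B|Aᵢ)×P(Aᵢ)
  11/100×13/30 = 143/3000
  7/50×11/30 = 77/1500
  9/50×1/5 = 9/250
Sum = 27/200

P(defect) = 27/200 ≈ 13.50%


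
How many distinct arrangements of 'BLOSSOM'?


Letters: 7, freq: {'B': 1, 'L': 1, 'O': 2, 'S': 2, 'M': 1}
7!/(1!×1!×2!×2!×1!) = 5040/4 = 1260

1260
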